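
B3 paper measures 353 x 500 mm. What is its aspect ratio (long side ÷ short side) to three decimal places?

500 / 353 = 1.416
ISO 216 targets √2 ≈ 1.414; the +0.002 deviation is from mm rounding.

1.416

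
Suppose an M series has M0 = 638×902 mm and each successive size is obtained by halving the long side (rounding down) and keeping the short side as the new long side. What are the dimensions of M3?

225 × 319 mm

M1: ⌊902/2⌋ × 638 = 451 × 638 mm
M2: ⌊638/2⌋ × 451 = 319 × 451 mm
M3: ⌊451/2⌋ × 319 = 225 × 319 mm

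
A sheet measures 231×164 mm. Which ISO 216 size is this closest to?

C5 (162 × 229 mm)

Aspect ratio 231/164 ≈ 1.409 — close to the ISO √2 ≈ 1.414.
In the C-series (envelope sizes, between A and B): C5 = 162 × 229 mm.
Off by 4 mm total — nearest standard size.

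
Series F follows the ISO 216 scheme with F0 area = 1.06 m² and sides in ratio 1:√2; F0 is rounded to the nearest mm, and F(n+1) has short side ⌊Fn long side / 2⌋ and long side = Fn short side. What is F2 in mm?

Let F0's short side be w mm. w · w√2 = 1.06 m² = 1,060,000 mm², so w ≈ 865.8 mm and w√2 ≈ 1224.4 mm → F0 = 866 × 1224 mm.
F1: ⌊1224/2⌋ × 866 = 612 × 866 mm
F2: ⌊866/2⌋ × 612 = 433 × 612 mm

433 × 612 mm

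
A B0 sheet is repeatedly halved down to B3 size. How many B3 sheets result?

8

B0 = 1000 × 1414 mm; B3 = 353 × 500 mm.
Each halving step doubles the count; 3 steps from B0 to B3.
2^3 = 8.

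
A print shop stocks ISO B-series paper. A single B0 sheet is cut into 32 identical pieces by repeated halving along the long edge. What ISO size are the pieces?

32 = 2^5, so 5 halving steps.
B0 → B1 → … → B5 after 5 steps.

B5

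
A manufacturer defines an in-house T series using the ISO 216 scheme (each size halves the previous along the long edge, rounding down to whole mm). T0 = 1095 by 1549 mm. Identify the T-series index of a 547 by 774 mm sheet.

T0: 1095 × 1549 mm
T1: 774 × 1095 mm
T2: 547 × 774 mm
T3: 387 × 547 mm
→ matches T2.

T2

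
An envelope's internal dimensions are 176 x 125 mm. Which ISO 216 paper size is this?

Aspect ratio 176/125 ≈ 1.408 — close to the ISO √2 ≈ 1.414.
In the B-series (B0 = 1000 × 1414 mm): B6 = 125 × 176 mm.

B6 (125 × 176 mm)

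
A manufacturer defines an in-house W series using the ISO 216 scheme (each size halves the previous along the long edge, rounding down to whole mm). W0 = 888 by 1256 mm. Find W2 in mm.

444 × 628 mm

W1: ⌊1256/2⌋ × 888 = 628 × 888 mm
W2: ⌊888/2⌋ × 628 = 444 × 628 mm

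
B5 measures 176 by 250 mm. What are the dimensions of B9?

B6: ⌊250/2⌋ × 176 = 125 × 176 mm
B7: ⌊176/2⌋ × 125 = 88 × 125 mm
B8: ⌊125/2⌋ × 88 = 62 × 88 mm
B9: ⌊88/2⌋ × 62 = 44 × 62 mm

44 × 62 mm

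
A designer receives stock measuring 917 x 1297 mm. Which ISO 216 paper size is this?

Aspect ratio 1297/917 ≈ 1.414 — close to the ISO √2 ≈ 1.414.
In the C-series (envelope sizes, between A and B): C0 = 917 × 1297 mm.

C0 (917 × 1297 mm)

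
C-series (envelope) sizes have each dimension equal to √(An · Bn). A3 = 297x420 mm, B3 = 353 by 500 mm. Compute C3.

324 × 458 mm

Short side: √(297 · 353) = √104841 ≈ 323.8 → 324 mm
Long side: √(420 · 500) = √210000 ≈ 458.3 → 458 mm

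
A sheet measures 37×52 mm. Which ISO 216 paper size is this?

Aspect ratio 52/37 ≈ 1.405 — close to the ISO √2 ≈ 1.414.
In the A-series (A0 area = 1 m²): A9 = 37 × 52 mm.

A9 (37 × 52 mm)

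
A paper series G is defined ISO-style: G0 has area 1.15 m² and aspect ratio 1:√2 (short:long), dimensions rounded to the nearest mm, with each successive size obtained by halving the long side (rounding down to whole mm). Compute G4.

225 × 318 mm

Let G0's short side be w mm. w · w√2 = 1.15 m² = 1,150,000 mm², so w ≈ 901.8 mm and w√2 ≈ 1275.3 mm → G0 = 902 × 1275 mm.
G1: ⌊1275/2⌋ × 902 = 637 × 902 mm
G2: ⌊902/2⌋ × 637 = 451 × 637 mm
G3: ⌊637/2⌋ × 451 = 318 × 451 mm
G4: ⌊451/2⌋ × 318 = 225 × 318 mm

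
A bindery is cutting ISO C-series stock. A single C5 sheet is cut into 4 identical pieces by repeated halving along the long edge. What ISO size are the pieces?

4 = 2^2, so 2 halving steps.
C5 → C6 → … → C7 after 2 steps.

C7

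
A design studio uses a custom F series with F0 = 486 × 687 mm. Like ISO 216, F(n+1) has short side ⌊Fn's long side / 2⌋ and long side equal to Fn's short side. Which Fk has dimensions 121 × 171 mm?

F4

F0: 486 × 687 mm
F1: 343 × 486 mm
F2: 243 × 343 mm
F3: 171 × 243 mm
F4: 121 × 171 mm
F5: 85 × 121 mm
→ matches F4.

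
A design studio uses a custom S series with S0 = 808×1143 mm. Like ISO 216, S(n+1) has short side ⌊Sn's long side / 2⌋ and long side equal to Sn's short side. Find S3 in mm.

285 × 404 mm

S1: ⌊1143/2⌋ × 808 = 571 × 808 mm
S2: ⌊808/2⌋ × 571 = 404 × 571 mm
S3: ⌊571/2⌋ × 404 = 285 × 404 mm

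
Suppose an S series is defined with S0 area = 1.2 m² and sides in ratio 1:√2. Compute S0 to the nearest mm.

921 × 1303 mm

Let the short side be w mm. Then w · w√2 = 1.2 m² = 1,200,000 mm².
w² = 1,200,000/√2, so w ≈ 921.2 mm; long side = w√2 ≈ 1302.7 mm.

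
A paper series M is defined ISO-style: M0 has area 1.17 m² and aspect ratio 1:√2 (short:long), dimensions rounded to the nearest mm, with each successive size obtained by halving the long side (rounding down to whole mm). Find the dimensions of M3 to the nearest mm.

321 × 455 mm

Let M0's short side be w mm. w · w√2 = 1.17 m² = 1,170,000 mm², so w ≈ 909.6 mm and w√2 ≈ 1286.3 mm → M0 = 910 × 1286 mm.
M1: ⌊1286/2⌋ × 910 = 643 × 910 mm
M2: ⌊910/2⌋ × 643 = 455 × 643 mm
M3: ⌊643/2⌋ × 455 = 321 × 455 mm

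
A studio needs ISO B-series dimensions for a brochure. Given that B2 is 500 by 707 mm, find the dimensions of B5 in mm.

176 × 250 mm

B3: ⌊707/2⌋ × 500 = 353 × 500 mm
B4: ⌊500/2⌋ × 353 = 250 × 353 mm
B5: ⌊353/2⌋ × 250 = 176 × 250 mm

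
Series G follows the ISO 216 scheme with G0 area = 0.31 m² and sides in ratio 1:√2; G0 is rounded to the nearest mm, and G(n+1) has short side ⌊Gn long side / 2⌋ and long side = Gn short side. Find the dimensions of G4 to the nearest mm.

Let G0's short side be w mm. w · w√2 = 0.31 m² = 310,000 mm², so w ≈ 468.2 mm and w√2 ≈ 662.1 mm → G0 = 468 × 662 mm.
G1: ⌊662/2⌋ × 468 = 331 × 468 mm
G2: ⌊468/2⌋ × 331 = 234 × 331 mm
G3: ⌊331/2⌋ × 234 = 165 × 234 mm
G4: ⌊234/2⌋ × 165 = 117 × 165 mm

117 × 165 mm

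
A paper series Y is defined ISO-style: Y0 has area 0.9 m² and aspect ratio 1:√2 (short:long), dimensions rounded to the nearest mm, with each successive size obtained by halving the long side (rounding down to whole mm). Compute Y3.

282 × 399 mm

Let Y0's short side be w mm. w · w√2 = 0.9 m² = 900,000 mm², so w ≈ 797.7 mm and w√2 ≈ 1128.2 mm → Y0 = 798 × 1128 mm.
Y1: ⌊1128/2⌋ × 798 = 564 × 798 mm
Y2: ⌊798/2⌋ × 564 = 399 × 564 mm
Y3: ⌊564/2⌋ × 399 = 282 × 399 mm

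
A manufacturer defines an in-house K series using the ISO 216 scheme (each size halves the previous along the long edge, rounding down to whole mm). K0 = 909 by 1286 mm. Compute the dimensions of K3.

321 × 454 mm

K1: ⌊1286/2⌋ × 909 = 643 × 909 mm
K2: ⌊909/2⌋ × 643 = 454 × 643 mm
K3: ⌊643/2⌋ × 454 = 321 × 454 mm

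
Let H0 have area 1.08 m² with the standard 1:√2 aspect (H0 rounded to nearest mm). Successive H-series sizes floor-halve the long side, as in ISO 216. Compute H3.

309 × 437 mm

Let H0's short side be w mm. w · w√2 = 1.08 m² = 1,080,000 mm², so w ≈ 873.9 mm and w√2 ≈ 1235.9 mm → H0 = 874 × 1236 mm.
H1: ⌊1236/2⌋ × 874 = 618 × 874 mm
H2: ⌊874/2⌋ × 618 = 437 × 618 mm
H3: ⌊618/2⌋ × 437 = 309 × 437 mm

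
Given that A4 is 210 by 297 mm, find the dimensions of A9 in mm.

A5: ⌊297/2⌋ × 210 = 148 × 210 mm
A6: ⌊210/2⌋ × 148 = 105 × 148 mm
A7: ⌊148/2⌋ × 105 = 74 × 105 mm
A8: ⌊105/2⌋ × 74 = 52 × 74 mm
A9: ⌊74/2⌋ × 52 = 37 × 52 mm

37 × 52 mm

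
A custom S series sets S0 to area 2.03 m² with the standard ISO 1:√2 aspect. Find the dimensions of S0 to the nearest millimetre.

Let the short side be w mm. Then w · w√2 = 2.03 m² = 2,030,000 mm².
w² = 2,030,000/√2, so w ≈ 1198.1 mm; long side = w√2 ≈ 1694.4 mm.

1198 × 1694 mm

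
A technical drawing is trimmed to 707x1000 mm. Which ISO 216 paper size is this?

B1 (707 × 1000 mm)

Aspect ratio 1000/707 ≈ 1.414 — close to the ISO √2 ≈ 1.414.
In the B-series (B0 = 1000 × 1414 mm): B1 = 707 × 1000 mm.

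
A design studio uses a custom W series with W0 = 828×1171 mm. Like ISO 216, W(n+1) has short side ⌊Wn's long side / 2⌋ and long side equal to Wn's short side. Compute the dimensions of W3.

292 × 414 mm

W1: ⌊1171/2⌋ × 828 = 585 × 828 mm
W2: ⌊828/2⌋ × 585 = 414 × 585 mm
W3: ⌊585/2⌋ × 414 = 292 × 414 mm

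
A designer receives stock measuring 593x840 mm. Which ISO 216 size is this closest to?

A1 (594 × 841 mm)

Aspect ratio 840/593 ≈ 1.417 — close to the ISO √2 ≈ 1.414.
In the A-series (A0 area = 1 m²): A1 = 594 × 841 mm.
Off by 2 mm total — nearest standard size.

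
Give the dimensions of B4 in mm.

250 × 353 mm

B0 = 1000 × 1414 mm (B0 has a 1000 mm short side, aspect 1:√2).
B1: ⌊1414/2⌋ × 1000 = 707 × 1000 mm
B2: ⌊1000/2⌋ × 707 = 500 × 707 mm
B3: ⌊707/2⌋ × 500 = 353 × 500 mm
B4: ⌊500/2⌋ × 353 = 250 × 353 mm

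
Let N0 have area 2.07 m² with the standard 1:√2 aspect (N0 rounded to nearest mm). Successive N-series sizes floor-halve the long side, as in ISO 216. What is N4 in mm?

Let N0's short side be w mm. w · w√2 = 2.07 m² = 2,070,000 mm², so w ≈ 1209.8 mm and w√2 ≈ 1711.0 mm → N0 = 1210 × 1711 mm.
N1: ⌊1711/2⌋ × 1210 = 855 × 1210 mm
N2: ⌊1210/2⌋ × 855 = 605 × 855 mm
N3: ⌊855/2⌋ × 605 = 427 × 605 mm
N4: ⌊605/2⌋ × 427 = 302 × 427 mm

302 × 427 mm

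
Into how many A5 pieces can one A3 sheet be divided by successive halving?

4

Each ISO step halves the sheet: 1 × A3 → 2 × A4 → 4 × A5
From A3 to A5 is 2 halving steps: 2^2 = 4.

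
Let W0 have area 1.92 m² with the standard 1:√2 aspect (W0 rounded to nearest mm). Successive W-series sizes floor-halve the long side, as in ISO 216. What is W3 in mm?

412 × 582 mm

Let W0's short side be w mm. w · w√2 = 1.92 m² = 1,920,000 mm², so w ≈ 1165.2 mm and w√2 ≈ 1647.8 mm → W0 = 1165 × 1648 mm.
W1: ⌊1648/2⌋ × 1165 = 824 × 1165 mm
W2: ⌊1165/2⌋ × 824 = 582 × 824 mm
W3: ⌊824/2⌋ × 582 = 412 × 582 mm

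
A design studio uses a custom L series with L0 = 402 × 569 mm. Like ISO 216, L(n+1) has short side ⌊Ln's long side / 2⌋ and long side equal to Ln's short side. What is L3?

142 × 201 mm

L1: ⌊569/2⌋ × 402 = 284 × 402 mm
L2: ⌊402/2⌋ × 284 = 201 × 284 mm
L3: ⌊284/2⌋ × 201 = 142 × 201 mm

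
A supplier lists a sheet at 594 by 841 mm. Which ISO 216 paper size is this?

A1 (594 × 841 mm)

Aspect ratio 841/594 ≈ 1.416 — close to the ISO √2 ≈ 1.414.
In the A-series (A0 area = 1 m²): A1 = 594 × 841 mm.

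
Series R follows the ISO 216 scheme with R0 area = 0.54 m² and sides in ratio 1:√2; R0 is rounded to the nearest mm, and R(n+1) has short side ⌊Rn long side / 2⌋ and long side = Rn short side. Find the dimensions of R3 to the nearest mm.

218 × 309 mm

Let R0's short side be w mm. w · w√2 = 0.54 m² = 540,000 mm², so w ≈ 617.9 mm and w√2 ≈ 873.9 mm → R0 = 618 × 874 mm.
R1: ⌊874/2⌋ × 618 = 437 × 618 mm
R2: ⌊618/2⌋ × 437 = 309 × 437 mm
R3: ⌊437/2⌋ × 309 = 218 × 309 mm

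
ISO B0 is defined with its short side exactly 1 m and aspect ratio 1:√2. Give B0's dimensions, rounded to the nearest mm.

1000 × 1414 mm

Short side = 1000 mm; long side = 1000√2 ≈ 1414.2 mm.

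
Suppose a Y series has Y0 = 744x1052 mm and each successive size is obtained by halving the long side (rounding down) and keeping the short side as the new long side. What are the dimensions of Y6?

93 × 131 mm

Y1 = 526 × 744 mm (from Y0 by 1 halving).
Y2: ⌊744/2⌋ × 526 = 372 × 526 mm
Y3: ⌊526/2⌋ × 372 = 263 × 372 mm
Y4: ⌊372/2⌋ × 263 = 186 × 263 mm
Y5: ⌊263/2⌋ × 186 = 131 × 186 mm
Y6: ⌊186/2⌋ × 131 = 93 × 131 mm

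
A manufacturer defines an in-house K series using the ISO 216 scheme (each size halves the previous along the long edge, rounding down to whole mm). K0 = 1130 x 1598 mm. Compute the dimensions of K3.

K1: ⌊1598/2⌋ × 1130 = 799 × 1130 mm
K2: ⌊1130/2⌋ × 799 = 565 × 799 mm
K3: ⌊799/2⌋ × 565 = 399 × 565 mm

399 × 565 mm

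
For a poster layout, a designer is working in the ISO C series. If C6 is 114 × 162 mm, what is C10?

28 × 40 mm

C7: ⌊162/2⌋ × 114 = 81 × 114 mm
C8: ⌊114/2⌋ × 81 = 57 × 81 mm
C9: ⌊81/2⌋ × 57 = 40 × 57 mm
C10: ⌊57/2⌋ × 40 = 28 × 40 mm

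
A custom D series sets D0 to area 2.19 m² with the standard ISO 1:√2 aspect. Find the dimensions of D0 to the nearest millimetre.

1244 × 1760 mm

Let the short side be w mm. Then w · w√2 = 2.19 m² = 2,190,000 mm².
w² = 2,190,000/√2, so w ≈ 1244.4 mm; long side = w√2 ≈ 1759.9 mm.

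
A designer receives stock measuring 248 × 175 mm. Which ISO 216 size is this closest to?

B5 (176 × 250 mm)

Aspect ratio 248/175 ≈ 1.417 — close to the ISO √2 ≈ 1.414.
In the B-series (B0 = 1000 × 1414 mm): B5 = 176 × 250 mm.
Off by 3 mm total — nearest standard size.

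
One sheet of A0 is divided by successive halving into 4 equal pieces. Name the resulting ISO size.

A2

4 = 2^2, so 2 halving steps.
A0 → A1 → … → A2 after 2 steps.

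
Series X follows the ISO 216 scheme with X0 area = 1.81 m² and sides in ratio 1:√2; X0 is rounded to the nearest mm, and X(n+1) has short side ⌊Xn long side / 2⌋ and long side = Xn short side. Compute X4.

282 × 400 mm

Let X0's short side be w mm. w · w√2 = 1.81 m² = 1,810,000 mm², so w ≈ 1131.3 mm and w√2 ≈ 1599.9 mm → X0 = 1131 × 1600 mm.
X1: ⌊1600/2⌋ × 1131 = 800 × 1131 mm
X2: ⌊1131/2⌋ × 800 = 565 × 800 mm
X3: ⌊800/2⌋ × 565 = 400 × 565 mm
X4: ⌊565/2⌋ × 400 = 282 × 400 mm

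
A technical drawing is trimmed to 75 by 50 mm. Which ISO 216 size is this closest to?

A8 (52 × 74 mm)

Aspect ratio 75/50 ≈ 1.500 (ISO target is √2 ≈ 1.414).
In the A-series (A0 area = 1 m²): A8 = 52 × 74 mm.
Off by 3 mm total — nearest standard size.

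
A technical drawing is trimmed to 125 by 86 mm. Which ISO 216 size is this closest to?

Aspect ratio 125/86 ≈ 1.453 (ISO target is √2 ≈ 1.414).
In the B-series (B0 = 1000 × 1414 mm): B7 = 88 × 125 mm.
Off by 2 mm total — nearest standard size.

B7 (88 × 125 mm)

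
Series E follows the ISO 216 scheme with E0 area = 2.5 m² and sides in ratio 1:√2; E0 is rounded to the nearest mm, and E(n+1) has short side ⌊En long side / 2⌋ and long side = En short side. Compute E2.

665 × 940 mm

Let E0's short side be w mm. w · w√2 = 2.5 m² = 2,500,000 mm², so w ≈ 1329.6 mm and w√2 ≈ 1880.3 mm → E0 = 1330 × 1880 mm.
E1: ⌊1880/2⌋ × 1330 = 940 × 1330 mm
E2: ⌊1330/2⌋ × 940 = 665 × 940 mm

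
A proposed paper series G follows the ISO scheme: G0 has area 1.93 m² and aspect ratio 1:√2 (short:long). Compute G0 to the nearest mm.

1168 × 1652 mm

Let the short side be w mm. Then w · w√2 = 1.93 m² = 1,930,000 mm².
w² = 1,930,000/√2, so w ≈ 1168.2 mm; long side = w√2 ≈ 1652.1 mm.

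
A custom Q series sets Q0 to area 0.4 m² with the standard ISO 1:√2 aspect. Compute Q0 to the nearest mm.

Let the short side be w mm. Then w · w√2 = 0.4 m² = 400,000 mm².
w² = 400,000/√2, so w ≈ 531.8 mm; long side = w√2 ≈ 752.1 mm.

532 × 752 mm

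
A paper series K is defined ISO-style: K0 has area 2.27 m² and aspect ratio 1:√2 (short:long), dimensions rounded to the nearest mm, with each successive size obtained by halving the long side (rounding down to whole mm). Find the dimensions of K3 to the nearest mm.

Let K0's short side be w mm. w · w√2 = 2.27 m² = 2,270,000 mm², so w ≈ 1266.9 mm and w√2 ≈ 1791.7 mm → K0 = 1267 × 1792 mm.
K1: ⌊1792/2⌋ × 1267 = 896 × 1267 mm
K2: ⌊1267/2⌋ × 896 = 633 × 896 mm
K3: ⌊896/2⌋ × 633 = 448 × 633 mm

448 × 633 mm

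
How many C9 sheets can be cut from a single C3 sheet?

64

Each ISO step halves the sheet: 1 × C3 → 2 × C4 → 4 × C5 → 8 × C6 → …
From C3 to C9 is 6 halving steps: 2^6 = 64.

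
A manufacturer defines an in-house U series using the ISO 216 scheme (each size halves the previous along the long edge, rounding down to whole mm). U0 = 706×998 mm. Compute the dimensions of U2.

353 × 499 mm

U1: ⌊998/2⌋ × 706 = 499 × 706 mm
U2: ⌊706/2⌋ × 499 = 353 × 499 mm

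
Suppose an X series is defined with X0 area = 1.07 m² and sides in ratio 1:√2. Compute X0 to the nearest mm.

Let the short side be w mm. Then w · w√2 = 1.07 m² = 1,070,000 mm².
w² = 1,070,000/√2, so w ≈ 869.8 mm; long side = w√2 ≈ 1230.1 mm.

870 × 1230 mm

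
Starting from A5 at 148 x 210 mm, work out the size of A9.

A6: ⌊210/2⌋ × 148 = 105 × 148 mm
A7: ⌊148/2⌋ × 105 = 74 × 105 mm
A8: ⌊105/2⌋ × 74 = 52 × 74 mm
A9: ⌊74/2⌋ × 52 = 37 × 52 mm

37 × 52 mm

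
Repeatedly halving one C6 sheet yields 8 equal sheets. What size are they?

8 = 2^3, so 3 halving steps.
C6 → C7 → … → C9 after 3 steps.

C9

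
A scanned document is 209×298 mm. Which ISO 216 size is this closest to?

Aspect ratio 298/209 ≈ 1.426 — close to the ISO √2 ≈ 1.414.
In the A-series (A0 area = 1 m²): A4 = 210 × 297 mm.
Off by 2 mm total — nearest standard size.

A4 (210 × 297 mm)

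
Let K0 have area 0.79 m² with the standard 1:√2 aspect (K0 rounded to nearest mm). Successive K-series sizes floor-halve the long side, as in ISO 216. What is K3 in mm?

264 × 373 mm

Let K0's short side be w mm. w · w√2 = 0.79 m² = 790,000 mm², so w ≈ 747.4 mm and w√2 ≈ 1057.0 mm → K0 = 747 × 1057 mm.
K1: ⌊1057/2⌋ × 747 = 528 × 747 mm
K2: ⌊747/2⌋ × 528 = 373 × 528 mm
K3: ⌊528/2⌋ × 373 = 264 × 373 mm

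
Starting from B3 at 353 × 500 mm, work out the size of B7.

88 × 125 mm

B4: ⌊500/2⌋ × 353 = 250 × 353 mm
B5: ⌊353/2⌋ × 250 = 176 × 250 mm
B6: ⌊250/2⌋ × 176 = 125 × 176 mm
B7: ⌊176/2⌋ × 125 = 88 × 125 mm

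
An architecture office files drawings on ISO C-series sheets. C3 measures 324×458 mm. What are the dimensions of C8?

57 × 81 mm

C4: ⌊458/2⌋ × 324 = 229 × 324 mm
C5: ⌊324/2⌋ × 229 = 162 × 229 mm
C6: ⌊229/2⌋ × 162 = 114 × 162 mm
C7: ⌊162/2⌋ × 114 = 81 × 114 mm
C8: ⌊114/2⌋ × 81 = 57 × 81 mm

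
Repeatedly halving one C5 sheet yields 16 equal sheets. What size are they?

C9

16 = 2^4, so 4 halving steps.
C5 → C6 → … → C9 after 4 steps.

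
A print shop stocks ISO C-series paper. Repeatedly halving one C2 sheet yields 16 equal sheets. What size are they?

C6

16 = 2^4, so 4 halving steps.
C2 → C3 → … → C6 after 4 steps.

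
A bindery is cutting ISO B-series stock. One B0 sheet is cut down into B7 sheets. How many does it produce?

128

B0 = 1000 × 1414 mm; B7 = 88 × 125 mm.
Each halving step doubles the count; 7 steps from B0 to B7.
2^7 = 128.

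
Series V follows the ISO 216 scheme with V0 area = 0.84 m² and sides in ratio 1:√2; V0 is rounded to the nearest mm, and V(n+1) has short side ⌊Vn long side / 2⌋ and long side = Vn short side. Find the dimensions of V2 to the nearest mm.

Let V0's short side be w mm. w · w√2 = 0.84 m² = 840,000 mm², so w ≈ 770.7 mm and w√2 ≈ 1089.9 mm → V0 = 771 × 1090 mm.
V1: ⌊1090/2⌋ × 771 = 545 × 771 mm
V2: ⌊771/2⌋ × 545 = 385 × 545 mm

385 × 545 mm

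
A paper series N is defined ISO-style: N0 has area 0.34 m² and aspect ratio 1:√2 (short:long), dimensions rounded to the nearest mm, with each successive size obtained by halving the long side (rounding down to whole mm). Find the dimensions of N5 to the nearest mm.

Let N0's short side be w mm. w · w√2 = 0.34 m² = 340,000 mm², so w ≈ 490.3 mm and w√2 ≈ 693.4 mm → N0 = 490 × 693 mm.
N1: ⌊693/2⌋ × 490 = 346 × 490 mm
N2: ⌊490/2⌋ × 346 = 245 × 346 mm
N3: ⌊346/2⌋ × 245 = 173 × 245 mm
N4: ⌊245/2⌋ × 173 = 122 × 173 mm
N5: ⌊173/2⌋ × 122 = 86 × 122 mm

86 × 122 mm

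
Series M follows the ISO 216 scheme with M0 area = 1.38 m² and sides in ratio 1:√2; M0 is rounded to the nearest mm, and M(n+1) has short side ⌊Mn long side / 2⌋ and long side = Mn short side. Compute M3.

Let M0's short side be w mm. w · w√2 = 1.38 m² = 1,380,000 mm², so w ≈ 987.8 mm and w√2 ≈ 1397.0 mm → M0 = 988 × 1397 mm.
M1: ⌊1397/2⌋ × 988 = 698 × 988 mm
M2: ⌊988/2⌋ × 698 = 494 × 698 mm
M3: ⌊698/2⌋ × 494 = 349 × 494 mm

349 × 494 mm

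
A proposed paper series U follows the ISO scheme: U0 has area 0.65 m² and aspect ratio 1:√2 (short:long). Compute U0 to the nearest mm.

678 × 959 mm

Let the short side be w mm. Then w · w√2 = 0.65 m² = 650,000 mm².
w² = 650,000/√2, so w ≈ 678.0 mm; long side = w√2 ≈ 958.8 mm.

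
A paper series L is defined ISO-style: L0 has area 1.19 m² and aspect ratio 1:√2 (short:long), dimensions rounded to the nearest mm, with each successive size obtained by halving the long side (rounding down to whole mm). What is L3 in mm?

Let L0's short side be w mm. w · w√2 = 1.19 m² = 1,190,000 mm², so w ≈ 917.3 mm and w√2 ≈ 1297.3 mm → L0 = 917 × 1297 mm.
L1: ⌊1297/2⌋ × 917 = 648 × 917 mm
L2: ⌊917/2⌋ × 648 = 458 × 648 mm
L3: ⌊648/2⌋ × 458 = 324 × 458 mm

324 × 458 mm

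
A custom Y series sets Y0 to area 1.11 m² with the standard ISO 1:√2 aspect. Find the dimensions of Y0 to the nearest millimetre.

886 × 1253 mm

Let the short side be w mm. Then w · w√2 = 1.11 m² = 1,110,000 mm².
w² = 1,110,000/√2, so w ≈ 885.9 mm; long side = w√2 ≈ 1252.9 mm.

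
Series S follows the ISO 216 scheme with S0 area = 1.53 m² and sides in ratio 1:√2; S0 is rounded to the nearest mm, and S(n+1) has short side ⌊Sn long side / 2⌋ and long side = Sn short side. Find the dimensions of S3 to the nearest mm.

367 × 520 mm

Let S0's short side be w mm. w · w√2 = 1.53 m² = 1,530,000 mm², so w ≈ 1040.1 mm and w√2 ≈ 1471.0 mm → S0 = 1040 × 1471 mm.
S1: ⌊1471/2⌋ × 1040 = 735 × 1040 mm
S2: ⌊1040/2⌋ × 735 = 520 × 735 mm
S3: ⌊735/2⌋ × 520 = 367 × 520 mm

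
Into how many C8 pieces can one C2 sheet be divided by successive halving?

Each ISO step halves the sheet: 1 × C2 → 2 × C3 → 4 × C4 → 8 × C5 → …
From C2 to C8 is 6 halving steps: 2^6 = 64.

64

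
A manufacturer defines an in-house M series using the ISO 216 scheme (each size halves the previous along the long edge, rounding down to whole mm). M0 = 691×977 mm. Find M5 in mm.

122 × 172 mm

M1: ⌊977/2⌋ × 691 = 488 × 691 mm
M2: ⌊691/2⌋ × 488 = 345 × 488 mm
M3: ⌊488/2⌋ × 345 = 244 × 345 mm
M4: ⌊345/2⌋ × 244 = 172 × 244 mm
M5: ⌊244/2⌋ × 172 = 122 × 172 mm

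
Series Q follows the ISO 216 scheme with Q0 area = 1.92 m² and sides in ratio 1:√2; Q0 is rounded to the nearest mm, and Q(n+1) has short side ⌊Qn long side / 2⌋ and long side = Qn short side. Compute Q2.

582 × 824 mm

Let Q0's short side be w mm. w · w√2 = 1.92 m² = 1,920,000 mm², so w ≈ 1165.2 mm and w√2 ≈ 1647.8 mm → Q0 = 1165 × 1648 mm.
Q1: ⌊1648/2⌋ × 1165 = 824 × 1165 mm
Q2: ⌊1165/2⌋ × 824 = 582 × 824 mm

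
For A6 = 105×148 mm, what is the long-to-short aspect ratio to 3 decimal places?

1.410

148 / 105 = 1.410
ISO 216 targets √2 ≈ 1.414; the -0.005 deviation is from mm rounding.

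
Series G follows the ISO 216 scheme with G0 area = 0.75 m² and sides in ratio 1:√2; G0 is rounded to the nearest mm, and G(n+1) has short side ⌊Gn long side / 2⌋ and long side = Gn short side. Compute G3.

Let G0's short side be w mm. w · w√2 = 0.75 m² = 750,000 mm², so w ≈ 728.2 mm and w√2 ≈ 1029.9 mm → G0 = 728 × 1030 mm.
G1: ⌊1030/2⌋ × 728 = 515 × 728 mm
G2: ⌊728/2⌋ × 515 = 364 × 515 mm
G3: ⌊515/2⌋ × 364 = 257 × 364 mm

257 × 364 mm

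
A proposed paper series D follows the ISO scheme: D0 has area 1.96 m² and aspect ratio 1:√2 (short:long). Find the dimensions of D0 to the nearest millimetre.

Let the short side be w mm. Then w · w√2 = 1.96 m² = 1,960,000 mm².
w² = 1,960,000/√2, so w ≈ 1177.3 mm; long side = w√2 ≈ 1664.9 mm.

1177 × 1665 mm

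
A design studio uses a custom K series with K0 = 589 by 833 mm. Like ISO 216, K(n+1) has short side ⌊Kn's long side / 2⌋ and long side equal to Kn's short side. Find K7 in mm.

K1 = 416 × 589 mm (from K0 by 1 halving).
K2: ⌊589/2⌋ × 416 = 294 × 416 mm
K3: ⌊416/2⌋ × 294 = 208 × 294 mm
K4: ⌊294/2⌋ × 208 = 147 × 208 mm
K5: ⌊208/2⌋ × 147 = 104 × 147 mm
K6: ⌊147/2⌋ × 104 = 73 × 104 mm
K7: ⌊104/2⌋ × 73 = 52 × 73 mm

52 × 73 mm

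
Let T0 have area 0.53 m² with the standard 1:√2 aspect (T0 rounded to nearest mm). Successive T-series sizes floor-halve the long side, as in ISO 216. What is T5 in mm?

108 × 153 mm

Let T0's short side be w mm. w · w√2 = 0.53 m² = 530,000 mm², so w ≈ 612.2 mm and w√2 ≈ 865.8 mm → T0 = 612 × 866 mm.
T1: ⌊866/2⌋ × 612 = 433 × 612 mm
T2: ⌊612/2⌋ × 433 = 306 × 433 mm
T3: ⌊433/2⌋ × 306 = 216 × 306 mm
T4: ⌊306/2⌋ × 216 = 153 × 216 mm
T5: ⌊216/2⌋ × 153 = 108 × 153 mm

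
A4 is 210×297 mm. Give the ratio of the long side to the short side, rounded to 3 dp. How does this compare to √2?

297 / 210 = 1.414
Matches √2 ≈ 1.414 — the ISO 216 defining ratio.

1.414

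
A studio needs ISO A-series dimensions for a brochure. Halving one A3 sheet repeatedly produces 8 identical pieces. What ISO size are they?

8 = 2^3, so 3 halving steps.
A3 → A4 → … → A6 after 3 steps.

A6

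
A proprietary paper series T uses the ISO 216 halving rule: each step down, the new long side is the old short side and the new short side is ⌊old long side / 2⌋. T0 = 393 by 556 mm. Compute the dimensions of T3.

139 × 196 mm

T1 = 278 × 393 mm (from T0 by 1 halving).
T2: ⌊393/2⌋ × 278 = 196 × 278 mm
T3: ⌊278/2⌋ × 196 = 139 × 196 mm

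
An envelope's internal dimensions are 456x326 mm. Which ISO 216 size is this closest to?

C3 (324 × 458 mm)

Aspect ratio 456/326 ≈ 1.399 (ISO target is √2 ≈ 1.414).
In the C-series (envelope sizes, between A and B): C3 = 324 × 458 mm.
Off by 4 mm total — nearest standard size.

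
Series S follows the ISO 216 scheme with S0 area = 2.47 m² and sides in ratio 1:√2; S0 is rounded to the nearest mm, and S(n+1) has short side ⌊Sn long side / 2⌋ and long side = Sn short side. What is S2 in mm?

Let S0's short side be w mm. w · w√2 = 2.47 m² = 2,470,000 mm², so w ≈ 1321.6 mm and w√2 ≈ 1869.0 mm → S0 = 1322 × 1869 mm.
S1: ⌊1869/2⌋ × 1322 = 934 × 1322 mm
S2: ⌊1322/2⌋ × 934 = 661 × 934 mm

661 × 934 mm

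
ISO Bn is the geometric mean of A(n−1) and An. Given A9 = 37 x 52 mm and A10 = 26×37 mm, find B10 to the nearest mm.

31 × 44 mm

Short side: √(37 · 26) = √962 ≈ 31.0 → 31 mm
Long side: √(52 · 37) = √1924 ≈ 43.9 → 44 mm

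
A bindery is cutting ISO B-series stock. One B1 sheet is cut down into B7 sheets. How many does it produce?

Each ISO step halves the sheet: 1 × B1 → 2 × B2 → 4 × B3 → 8 × B4 → …
From B1 to B7 is 6 halving steps: 2^6 = 64.

64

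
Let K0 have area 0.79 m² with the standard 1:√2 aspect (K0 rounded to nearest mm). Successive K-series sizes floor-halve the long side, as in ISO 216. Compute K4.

Let K0's short side be w mm. w · w√2 = 0.79 m² = 790,000 mm², so w ≈ 747.4 mm and w√2 ≈ 1057.0 mm → K0 = 747 × 1057 mm.
K1: ⌊1057/2⌋ × 747 = 528 × 747 mm
K2: ⌊747/2⌋ × 528 = 373 × 528 mm
K3: ⌊528/2⌋ × 373 = 264 × 373 mm
K4: ⌊373/2⌋ × 264 = 186 × 264 mm

186 × 264 mm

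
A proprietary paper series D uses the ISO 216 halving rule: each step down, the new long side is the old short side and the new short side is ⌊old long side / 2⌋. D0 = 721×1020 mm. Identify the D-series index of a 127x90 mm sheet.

D6

D0: 721 × 1020 mm
D1: 510 × 721 mm
D2: 360 × 510 mm
D3: 255 × 360 mm
D4: 180 × 255 mm
D5: 127 × 180 mm
D6: 90 × 127 mm
D7: 63 × 90 mm
→ matches D6.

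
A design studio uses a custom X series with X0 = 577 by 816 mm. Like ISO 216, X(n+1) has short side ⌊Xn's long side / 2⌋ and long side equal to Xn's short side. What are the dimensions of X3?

X1 = 408 × 577 mm (from X0 by 1 halving).
X2: ⌊577/2⌋ × 408 = 288 × 408 mm
X3: ⌊408/2⌋ × 288 = 204 × 288 mm

204 × 288 mm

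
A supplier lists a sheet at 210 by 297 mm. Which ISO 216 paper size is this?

A4 (210 × 297 mm)

Aspect ratio 297/210 ≈ 1.414 — close to the ISO √2 ≈ 1.414.
In the A-series (A0 area = 1 m²): A4 = 210 × 297 mm.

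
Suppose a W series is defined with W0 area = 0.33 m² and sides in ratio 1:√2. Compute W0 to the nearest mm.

Let the short side be w mm. Then w · w√2 = 0.33 m² = 330,000 mm².
w² = 330,000/√2, so w ≈ 483.1 mm; long side = w√2 ≈ 683.1 mm.

483 × 683 mm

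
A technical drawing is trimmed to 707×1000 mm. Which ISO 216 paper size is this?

B1 (707 × 1000 mm)

Aspect ratio 1000/707 ≈ 1.414 — close to the ISO √2 ≈ 1.414.
In the B-series (B0 = 1000 × 1414 mm): B1 = 707 × 1000 mm.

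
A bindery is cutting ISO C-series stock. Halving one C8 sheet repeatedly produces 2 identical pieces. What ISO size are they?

C9

2 = 2^1, so 1 halving step.
C8 → C9 → … → C9 after 1 step.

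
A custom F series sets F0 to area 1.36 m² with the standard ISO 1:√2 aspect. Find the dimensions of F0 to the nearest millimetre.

981 × 1387 mm

Let the short side be w mm. Then w · w√2 = 1.36 m² = 1,360,000 mm².
w² = 1,360,000/√2, so w ≈ 980.6 mm; long side = w√2 ≈ 1386.8 mm.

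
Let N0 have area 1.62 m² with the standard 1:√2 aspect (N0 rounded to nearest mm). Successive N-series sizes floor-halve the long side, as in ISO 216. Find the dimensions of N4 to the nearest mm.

267 × 378 mm

Let N0's short side be w mm. w · w√2 = 1.62 m² = 1,620,000 mm², so w ≈ 1070.3 mm and w√2 ≈ 1513.6 mm → N0 = 1070 × 1514 mm.
N1: ⌊1514/2⌋ × 1070 = 757 × 1070 mm
N2: ⌊1070/2⌋ × 757 = 535 × 757 mm
N3: ⌊757/2⌋ × 535 = 378 × 535 mm
N4: ⌊535/2⌋ × 378 = 267 × 378 mm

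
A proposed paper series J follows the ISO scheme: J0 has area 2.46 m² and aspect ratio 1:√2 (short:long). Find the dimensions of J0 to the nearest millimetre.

1319 × 1865 mm

Let the short side be w mm. Then w · w√2 = 2.46 m² = 2,460,000 mm².
w² = 2,460,000/√2, so w ≈ 1318.9 mm; long side = w√2 ≈ 1865.2 mm.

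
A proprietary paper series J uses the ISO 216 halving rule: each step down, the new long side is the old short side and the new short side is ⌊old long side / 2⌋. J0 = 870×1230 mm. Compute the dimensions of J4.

J1: ⌊1230/2⌋ × 870 = 615 × 870 mm
J2: ⌊870/2⌋ × 615 = 435 × 615 mm
J3: ⌊615/2⌋ × 435 = 307 × 435 mm
J4: ⌊435/2⌋ × 307 = 217 × 307 mm

217 × 307 mm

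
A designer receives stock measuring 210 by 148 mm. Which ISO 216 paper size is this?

Aspect ratio 210/148 ≈ 1.419 — close to the ISO √2 ≈ 1.414.
In the A-series (A0 area = 1 m²): A5 = 148 × 210 mm.

A5 (148 × 210 mm)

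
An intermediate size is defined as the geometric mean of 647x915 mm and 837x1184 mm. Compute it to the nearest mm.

736 × 1041 mm

Short side: √(647 · 837) = √541539 ≈ 735.9 → 736 mm
Long side: √(915 · 1184) = √1083360 ≈ 1040.8 → 1041 mm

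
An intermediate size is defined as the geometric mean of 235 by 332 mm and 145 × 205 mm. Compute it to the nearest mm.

185 × 261 mm

Short side: √(235 · 145) = √34075 ≈ 184.6 → 185 mm
Long side: √(332 · 205) = √68060 ≈ 260.9 → 261 mm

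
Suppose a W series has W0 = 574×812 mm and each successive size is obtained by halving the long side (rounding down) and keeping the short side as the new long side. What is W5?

101 × 143 mm

W1: ⌊812/2⌋ × 574 = 406 × 574 mm
W2: ⌊574/2⌋ × 406 = 287 × 406 mm
W3: ⌊406/2⌋ × 287 = 203 × 287 mm
W4: ⌊287/2⌋ × 203 = 143 × 203 mm
W5: ⌊203/2⌋ × 143 = 101 × 143 mm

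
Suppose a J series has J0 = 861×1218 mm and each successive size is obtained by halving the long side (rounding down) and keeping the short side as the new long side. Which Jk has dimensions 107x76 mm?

J0: 861 × 1218 mm
J1: 609 × 861 mm
J2: 430 × 609 mm
J3: 304 × 430 mm
J4: 215 × 304 mm
J5: 152 × 215 mm
J6: 107 × 152 mm
J7: 76 × 107 mm
J8: 53 × 76 mm
→ matches J7.

J7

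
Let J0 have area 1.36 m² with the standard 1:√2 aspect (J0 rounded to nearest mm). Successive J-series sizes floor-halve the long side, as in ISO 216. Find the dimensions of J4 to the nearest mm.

Let J0's short side be w mm. w · w√2 = 1.36 m² = 1,360,000 mm², so w ≈ 980.6 mm and w√2 ≈ 1386.8 mm → J0 = 981 × 1387 mm.
J1: ⌊1387/2⌋ × 981 = 693 × 981 mm
J2: ⌊981/2⌋ × 693 = 490 × 693 mm
J3: ⌊693/2⌋ × 490 = 346 × 490 mm
J4: ⌊490/2⌋ × 346 = 245 × 346 mm

245 × 346 mm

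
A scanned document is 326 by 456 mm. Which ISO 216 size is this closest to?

Aspect ratio 456/326 ≈ 1.399 (ISO target is √2 ≈ 1.414).
In the C-series (envelope sizes, between A and B): C3 = 324 × 458 mm.
Off by 4 mm total — nearest standard size.

C3 (324 × 458 mm)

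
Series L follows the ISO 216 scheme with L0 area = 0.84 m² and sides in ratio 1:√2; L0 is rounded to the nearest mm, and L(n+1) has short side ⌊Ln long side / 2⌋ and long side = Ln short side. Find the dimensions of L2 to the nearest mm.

Let L0's short side be w mm. w · w√2 = 0.84 m² = 840,000 mm², so w ≈ 770.7 mm and w√2 ≈ 1089.9 mm → L0 = 771 × 1090 mm.
L1: ⌊1090/2⌋ × 771 = 545 × 771 mm
L2: ⌊771/2⌋ × 545 = 385 × 545 mm

385 × 545 mm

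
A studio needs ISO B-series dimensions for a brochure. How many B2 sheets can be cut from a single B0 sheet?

B0 = 1000 × 1414 mm; B2 = 500 × 707 mm.
Each halving step doubles the count; 2 steps from B0 to B2.
2^2 = 4.

4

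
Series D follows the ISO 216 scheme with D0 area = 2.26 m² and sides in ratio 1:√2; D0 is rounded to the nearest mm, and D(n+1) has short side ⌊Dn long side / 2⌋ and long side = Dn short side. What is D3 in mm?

447 × 632 mm

Let D0's short side be w mm. w · w√2 = 2.26 m² = 2,260,000 mm², so w ≈ 1264.1 mm and w√2 ≈ 1787.8 mm → D0 = 1264 × 1788 mm.
D1: ⌊1788/2⌋ × 1264 = 894 × 1264 mm
D2: ⌊1264/2⌋ × 894 = 632 × 894 mm
D3: ⌊894/2⌋ × 632 = 447 × 632 mm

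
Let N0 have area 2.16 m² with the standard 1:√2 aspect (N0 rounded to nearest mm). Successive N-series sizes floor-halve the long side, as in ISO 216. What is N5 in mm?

218 × 309 mm

Let N0's short side be w mm. w · w√2 = 2.16 m² = 2,160,000 mm², so w ≈ 1235.9 mm and w√2 ≈ 1747.8 mm → N0 = 1236 × 1748 mm.
N1: ⌊1748/2⌋ × 1236 = 874 × 1236 mm
N2: ⌊1236/2⌋ × 874 = 618 × 874 mm
N3: ⌊874/2⌋ × 618 = 437 × 618 mm
N4: ⌊618/2⌋ × 437 = 309 × 437 mm
N5: ⌊437/2⌋ × 309 = 218 × 309 mm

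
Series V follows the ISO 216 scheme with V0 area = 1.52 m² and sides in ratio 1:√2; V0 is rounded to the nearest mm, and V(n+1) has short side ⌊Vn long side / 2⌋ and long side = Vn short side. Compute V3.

366 × 518 mm

Let V0's short side be w mm. w · w√2 = 1.52 m² = 1,520,000 mm², so w ≈ 1036.7 mm and w√2 ≈ 1466.2 mm → V0 = 1037 × 1466 mm.
V1: ⌊1466/2⌋ × 1037 = 733 × 1037 mm
V2: ⌊1037/2⌋ × 733 = 518 × 733 mm
V3: ⌊733/2⌋ × 518 = 366 × 518 mm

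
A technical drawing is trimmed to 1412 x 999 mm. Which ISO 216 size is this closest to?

Aspect ratio 1412/999 ≈ 1.413 — close to the ISO √2 ≈ 1.414.
In the B-series (B0 = 1000 × 1414 mm): B0 = 1000 × 1414 mm.
Off by 3 mm total — nearest standard size.

B0 (1000 × 1414 mm)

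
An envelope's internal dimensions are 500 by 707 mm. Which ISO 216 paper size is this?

Aspect ratio 707/500 ≈ 1.414 — close to the ISO √2 ≈ 1.414.
In the B-series (B0 = 1000 × 1414 mm): B2 = 500 × 707 mm.

B2 (500 × 707 mm)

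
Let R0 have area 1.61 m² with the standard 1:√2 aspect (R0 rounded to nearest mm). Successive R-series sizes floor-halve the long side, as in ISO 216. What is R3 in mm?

Let R0's short side be w mm. w · w√2 = 1.61 m² = 1,610,000 mm², so w ≈ 1067.0 mm and w√2 ≈ 1508.9 mm → R0 = 1067 × 1509 mm.
R1: ⌊1509/2⌋ × 1067 = 754 × 1067 mm
R2: ⌊1067/2⌋ × 754 = 533 × 754 mm
R3: ⌊754/2⌋ × 533 = 377 × 533 mm

377 × 533 mm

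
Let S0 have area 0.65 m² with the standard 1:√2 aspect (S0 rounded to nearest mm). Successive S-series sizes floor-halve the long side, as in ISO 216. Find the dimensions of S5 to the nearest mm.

Let S0's short side be w mm. w · w√2 = 0.65 m² = 650,000 mm², so w ≈ 678.0 mm and w√2 ≈ 958.8 mm → S0 = 678 × 959 mm.
S1: ⌊959/2⌋ × 678 = 479 × 678 mm
S2: ⌊678/2⌋ × 479 = 339 × 479 mm
S3: ⌊479/2⌋ × 339 = 239 × 339 mm
S4: ⌊339/2⌋ × 239 = 169 × 239 mm
S5: ⌊239/2⌋ × 169 = 119 × 169 mm

119 × 169 mm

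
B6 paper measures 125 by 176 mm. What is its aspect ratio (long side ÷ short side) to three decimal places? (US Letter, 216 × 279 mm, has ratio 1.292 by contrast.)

176 / 125 = 1.408
ISO 216 targets √2 ≈ 1.414; the -0.006 deviation is from mm rounding.

1.408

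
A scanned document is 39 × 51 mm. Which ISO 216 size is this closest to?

Aspect ratio 51/39 ≈ 1.308 (ISO target is √2 ≈ 1.414).
In the A-series (A0 area = 1 m²): A9 = 37 × 52 mm.
Off by 3 mm total — nearest standard size.

A9 (37 × 52 mm)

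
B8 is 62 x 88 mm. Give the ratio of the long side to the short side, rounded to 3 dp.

1.419

88 / 62 = 1.419
ISO 216 targets √2 ≈ 1.414; the +0.005 deviation is from mm rounding.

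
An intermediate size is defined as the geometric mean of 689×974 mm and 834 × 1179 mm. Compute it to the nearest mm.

758 × 1072 mm

Short side: √(689 · 834) = √574626 ≈ 758.0 → 758 mm
Long side: √(974 · 1179) = √1148346 ≈ 1071.6 → 1072 mm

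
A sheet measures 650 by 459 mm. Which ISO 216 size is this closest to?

Aspect ratio 650/459 ≈ 1.416 — close to the ISO √2 ≈ 1.414.
In the C-series (envelope sizes, between A and B): C2 = 458 × 648 mm.
Off by 3 mm total — nearest standard size.

C2 (458 × 648 mm)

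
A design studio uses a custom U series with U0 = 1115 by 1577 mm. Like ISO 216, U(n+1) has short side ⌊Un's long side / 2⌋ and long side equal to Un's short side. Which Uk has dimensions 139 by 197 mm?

U0: 1115 × 1577 mm
U1: 788 × 1115 mm
U2: 557 × 788 mm
U3: 394 × 557 mm
U4: 278 × 394 mm
U5: 197 × 278 mm
U6: 139 × 197 mm
U7: 98 × 139 mm
→ matches U6.

U6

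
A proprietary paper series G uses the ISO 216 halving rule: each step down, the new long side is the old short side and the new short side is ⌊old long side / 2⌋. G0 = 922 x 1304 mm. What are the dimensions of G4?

G1: ⌊1304/2⌋ × 922 = 652 × 922 mm
G2: ⌊922/2⌋ × 652 = 461 × 652 mm
G3: ⌊652/2⌋ × 461 = 326 × 461 mm
G4: ⌊461/2⌋ × 326 = 230 × 326 mm

230 × 326 mm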